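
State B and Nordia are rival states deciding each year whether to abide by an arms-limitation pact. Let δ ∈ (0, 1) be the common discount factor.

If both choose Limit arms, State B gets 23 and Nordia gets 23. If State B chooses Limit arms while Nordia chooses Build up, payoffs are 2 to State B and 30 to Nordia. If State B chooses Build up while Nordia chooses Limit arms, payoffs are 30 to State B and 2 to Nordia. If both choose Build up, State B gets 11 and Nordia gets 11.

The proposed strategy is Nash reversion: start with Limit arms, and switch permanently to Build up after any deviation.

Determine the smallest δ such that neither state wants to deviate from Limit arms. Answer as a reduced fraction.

23/(1−δ) ≥ 30 + 11δ/(1−δ)
23 ≥ 30 − 19δ
δ ≥ 7/19.

7/19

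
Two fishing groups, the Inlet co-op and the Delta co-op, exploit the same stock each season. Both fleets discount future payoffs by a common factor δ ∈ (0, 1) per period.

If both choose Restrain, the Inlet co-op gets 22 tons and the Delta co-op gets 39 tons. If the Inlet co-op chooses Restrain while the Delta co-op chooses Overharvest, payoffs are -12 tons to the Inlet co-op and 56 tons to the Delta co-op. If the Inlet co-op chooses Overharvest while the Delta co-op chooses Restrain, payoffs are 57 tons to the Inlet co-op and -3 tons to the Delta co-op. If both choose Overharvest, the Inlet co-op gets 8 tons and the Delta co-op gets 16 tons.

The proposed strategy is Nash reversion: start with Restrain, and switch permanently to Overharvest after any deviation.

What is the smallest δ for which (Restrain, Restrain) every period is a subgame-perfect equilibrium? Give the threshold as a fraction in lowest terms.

the Inlet co-op: cooperation gives 22 each period; deviation gives 57 once then 8 forever.
  22/(1−δ) ≥ 57 + 8δ/(1−δ) ⇒ δ ≥ 35/49 = 5/7.
the Delta co-op: cooperation gives 39 each period; deviation gives 56 once then 16 forever.
  δ ≥ 17/40.
Both must hold, so the binding constraint is the Inlet co-op's: δ ≥ 5/7.

5/7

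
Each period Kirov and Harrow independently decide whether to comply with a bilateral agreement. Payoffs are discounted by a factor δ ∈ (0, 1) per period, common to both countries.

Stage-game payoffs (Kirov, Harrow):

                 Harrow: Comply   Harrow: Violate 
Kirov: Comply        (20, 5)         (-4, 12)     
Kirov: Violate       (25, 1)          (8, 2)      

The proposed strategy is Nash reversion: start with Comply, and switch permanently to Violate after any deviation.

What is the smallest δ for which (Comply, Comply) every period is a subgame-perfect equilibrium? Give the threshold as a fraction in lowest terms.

7/10

Kirov's threshold: (25−20)/(25−8) = 5/17.
Harrow's threshold: (12−5)/(12−2) = 7/10.
5/17 < 7/10, so Harrow binds and δ* = 7/10.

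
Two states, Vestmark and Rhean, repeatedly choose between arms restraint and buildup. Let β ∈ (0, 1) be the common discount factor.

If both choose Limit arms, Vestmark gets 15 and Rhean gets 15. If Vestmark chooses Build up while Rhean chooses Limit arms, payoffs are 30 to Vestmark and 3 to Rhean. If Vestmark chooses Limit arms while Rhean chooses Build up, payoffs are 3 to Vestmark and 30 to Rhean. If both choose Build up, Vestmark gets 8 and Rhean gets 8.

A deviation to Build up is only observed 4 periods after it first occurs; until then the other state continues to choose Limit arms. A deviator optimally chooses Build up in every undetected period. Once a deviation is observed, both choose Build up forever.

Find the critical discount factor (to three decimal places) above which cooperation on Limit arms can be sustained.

0.909

The best deviation is to choose Build up for all 4 undetected periods, earning 30 each, then 8 forever once detected.
Deviation value: 30(1−β^4)/(1−β) + 8β^4/(1−β); cooperation value: 15/(1−β).
IC: 15 ≥ 30(1−β^4) + 8β^4 = 30 − 22β^4.
So β^4 ≥ 15/22, giving β ≥ (15/22)^(1/4) ≈ 0.909.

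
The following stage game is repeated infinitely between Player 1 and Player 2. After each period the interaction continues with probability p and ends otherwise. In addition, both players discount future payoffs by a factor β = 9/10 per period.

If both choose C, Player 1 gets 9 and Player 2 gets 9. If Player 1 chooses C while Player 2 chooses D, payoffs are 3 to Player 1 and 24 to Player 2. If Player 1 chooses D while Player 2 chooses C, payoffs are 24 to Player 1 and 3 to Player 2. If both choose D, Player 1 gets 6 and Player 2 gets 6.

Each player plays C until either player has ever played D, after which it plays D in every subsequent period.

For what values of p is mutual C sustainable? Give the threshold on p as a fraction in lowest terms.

Expected continuation weight on next period's payoff is β·p = 9/10·p, which plays the role of the discount factor.
Cooperation requires 9/10·p ≥ (24−9)/(24−6) = 5/6, hence p ≥ 25/27.

25/27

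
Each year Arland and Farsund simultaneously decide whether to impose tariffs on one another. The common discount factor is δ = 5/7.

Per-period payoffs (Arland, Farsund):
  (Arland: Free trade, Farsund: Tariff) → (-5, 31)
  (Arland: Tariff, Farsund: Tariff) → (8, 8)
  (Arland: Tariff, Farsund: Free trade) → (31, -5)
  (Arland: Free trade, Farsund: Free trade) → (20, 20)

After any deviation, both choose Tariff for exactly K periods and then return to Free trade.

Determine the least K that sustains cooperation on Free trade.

IC: δ(1−δ^K)/(1−δ) ≥ (31−20)/(20−8) = 11/12.
With δ = 5/7: need 1 − δ^K ≥ 11/12·(1−5/7)/(5/7), i.e. δ^K ≤ 0.6333.
Since (5/7)^1 = 0.7143 and (5/7)^2 = 0.5102, the smallest such K is 2.

2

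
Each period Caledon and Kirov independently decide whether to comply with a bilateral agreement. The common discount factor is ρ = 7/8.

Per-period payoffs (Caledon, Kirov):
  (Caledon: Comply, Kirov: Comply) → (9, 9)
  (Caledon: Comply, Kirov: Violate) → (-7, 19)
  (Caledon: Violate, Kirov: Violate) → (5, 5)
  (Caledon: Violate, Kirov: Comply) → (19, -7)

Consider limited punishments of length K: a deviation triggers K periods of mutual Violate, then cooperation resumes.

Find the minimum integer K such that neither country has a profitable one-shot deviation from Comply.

4

IC: ρ(1−ρ^K)/(1−ρ) ≥ (19−9)/(9−5) = 5/2.
With ρ = 7/8: need 1 − ρ^K ≥ 5/2·(1−7/8)/(7/8), i.e. ρ^K ≤ 0.6429.
Since (7/8)^3 = 0.6699 and (7/8)^4 = 0.5862, the smallest such K is 4.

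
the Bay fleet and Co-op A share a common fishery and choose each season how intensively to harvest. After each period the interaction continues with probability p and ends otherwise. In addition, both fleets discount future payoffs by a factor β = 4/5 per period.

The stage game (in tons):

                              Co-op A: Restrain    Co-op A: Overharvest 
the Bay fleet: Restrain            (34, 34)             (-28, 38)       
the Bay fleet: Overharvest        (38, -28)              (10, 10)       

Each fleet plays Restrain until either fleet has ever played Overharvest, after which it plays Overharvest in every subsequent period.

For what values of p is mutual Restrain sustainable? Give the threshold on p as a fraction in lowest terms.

5/28

Expected continuation weight on next period's payoff is β·p = 4/5·p, which plays the role of the discount factor.
Cooperation requires 4/5·p ≥ (38−34)/(38−10) = 1/7, hence p ≥ 5/28.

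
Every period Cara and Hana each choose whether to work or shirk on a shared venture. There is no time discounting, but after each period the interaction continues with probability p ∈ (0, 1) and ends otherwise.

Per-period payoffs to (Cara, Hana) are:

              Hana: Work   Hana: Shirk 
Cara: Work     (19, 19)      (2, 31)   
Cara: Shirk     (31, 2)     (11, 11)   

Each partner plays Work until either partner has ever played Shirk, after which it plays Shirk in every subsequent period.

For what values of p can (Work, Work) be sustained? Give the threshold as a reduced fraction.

3/5

Expected cooperation value is 19 + p·19 + p²·19 + … = 19/(1−p); deviation gives 31 + p·11/(1−p).
19 ≥ 31(1−p) + 11p ⇒ 20p ≥ 12 ⇒ p ≥ 12/20 = 3/5.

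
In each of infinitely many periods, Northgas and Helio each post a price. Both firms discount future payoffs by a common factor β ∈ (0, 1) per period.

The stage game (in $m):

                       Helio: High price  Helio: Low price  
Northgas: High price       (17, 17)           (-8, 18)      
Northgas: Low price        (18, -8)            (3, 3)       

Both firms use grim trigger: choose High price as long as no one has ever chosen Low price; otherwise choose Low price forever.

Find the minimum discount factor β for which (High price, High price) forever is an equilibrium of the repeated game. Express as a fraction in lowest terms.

1/15

Cooperation forever yields 17 each period: 17/(1−β).
Deviating yields 18 once, then 3 forever: 18 + 3β/(1−β).
No profitable deviation requires 17/(1−β) ≥ 18 + 3β/(1−β).
Multiplying by (1−β): 17 ≥ 18(1−β) + 3β = 18 − 15β.
So 15β ≥ 1, i.e. β ≥ 1/15.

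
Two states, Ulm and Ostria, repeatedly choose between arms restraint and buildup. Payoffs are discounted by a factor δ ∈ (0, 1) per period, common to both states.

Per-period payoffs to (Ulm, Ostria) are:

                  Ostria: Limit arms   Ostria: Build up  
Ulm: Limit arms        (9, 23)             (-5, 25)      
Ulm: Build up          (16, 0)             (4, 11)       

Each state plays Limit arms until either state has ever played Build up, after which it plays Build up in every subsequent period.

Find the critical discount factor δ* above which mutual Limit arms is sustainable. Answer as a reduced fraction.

Ulm: cooperation gives 9 each period; deviation gives 16 once then 4 forever.
  9/(1−δ) ≥ 16 + 4δ/(1−δ) ⇒ δ ≥ 7/12.
Ostria: cooperation gives 23 each period; deviation gives 25 once then 11 forever.
  δ ≥ 2/14 = 1/7.
Both must hold, so the binding constraint is Ulm's: δ ≥ 7/12.

7/12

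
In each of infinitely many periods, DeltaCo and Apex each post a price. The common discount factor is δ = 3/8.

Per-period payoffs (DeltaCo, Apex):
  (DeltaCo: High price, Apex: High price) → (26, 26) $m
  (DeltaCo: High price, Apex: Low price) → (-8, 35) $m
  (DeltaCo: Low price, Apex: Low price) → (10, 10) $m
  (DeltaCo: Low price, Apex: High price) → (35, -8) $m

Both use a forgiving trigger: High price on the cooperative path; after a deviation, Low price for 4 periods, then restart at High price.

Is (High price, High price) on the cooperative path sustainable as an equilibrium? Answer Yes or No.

Yes

A one-shot deviation gives 35 now, then 10 for 4 periods, then back to 26.
Gain from deviating: (35−26) today; loss: (26−10) in each of the next 4 periods.
No-deviation condition: (26−10)(δ+…+δ^4) ≥ 35−26, i.e. δ+…+δ^4 ≥ 9/16.
At δ = 3/8: δ+…+δ^4 = 0.5881 ≥ 0.5625.
So cooperation is sustainable.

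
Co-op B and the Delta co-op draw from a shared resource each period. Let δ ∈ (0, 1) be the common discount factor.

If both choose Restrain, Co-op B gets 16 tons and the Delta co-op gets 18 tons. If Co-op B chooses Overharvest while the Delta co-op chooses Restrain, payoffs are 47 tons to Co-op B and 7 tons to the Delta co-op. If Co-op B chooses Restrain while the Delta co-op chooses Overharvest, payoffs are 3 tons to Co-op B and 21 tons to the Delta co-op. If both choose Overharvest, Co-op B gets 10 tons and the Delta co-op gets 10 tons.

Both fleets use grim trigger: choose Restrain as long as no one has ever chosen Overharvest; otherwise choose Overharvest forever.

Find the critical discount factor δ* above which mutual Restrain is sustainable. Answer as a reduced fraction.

Co-op B's threshold: (47−16)/(47−10) = 31/37.
the Delta co-op's threshold: (21−18)/(21−10) = 3/11.
31/37 > 3/11, so Co-op B binds and δ* = 31/37.

31/37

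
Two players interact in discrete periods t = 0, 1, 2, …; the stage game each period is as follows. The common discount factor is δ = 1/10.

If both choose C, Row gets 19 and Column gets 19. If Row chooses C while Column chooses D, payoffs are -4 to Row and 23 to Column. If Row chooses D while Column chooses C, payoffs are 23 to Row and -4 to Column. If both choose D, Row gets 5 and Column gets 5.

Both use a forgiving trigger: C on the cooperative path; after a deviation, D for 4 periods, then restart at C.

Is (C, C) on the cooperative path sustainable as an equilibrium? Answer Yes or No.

No

Comparing payoff streams over the 5 periods until play realigns: cooperate → 19(1+δ+…+δ^4); deviate → 23 + 5(δ+…+δ^4).
Cooperation is sustained iff (19−5)(δ+…+δ^4) ≥ 23−19.
δ+…+δ^4 = 1/10·(1−(1/10)^4)/(1−1/10) = 0.1111, and (23−19)/(19−5) = 0.2857.
0.1111 < 0.2857, so cooperation is not sustainable.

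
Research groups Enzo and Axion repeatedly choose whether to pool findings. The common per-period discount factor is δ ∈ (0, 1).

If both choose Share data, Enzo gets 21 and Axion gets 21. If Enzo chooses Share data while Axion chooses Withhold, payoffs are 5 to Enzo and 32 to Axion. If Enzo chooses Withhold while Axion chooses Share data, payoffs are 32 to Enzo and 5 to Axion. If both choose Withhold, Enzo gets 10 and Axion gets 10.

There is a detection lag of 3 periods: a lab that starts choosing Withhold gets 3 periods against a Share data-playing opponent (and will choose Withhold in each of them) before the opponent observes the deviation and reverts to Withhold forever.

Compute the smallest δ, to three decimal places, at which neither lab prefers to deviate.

0.794

The best deviation is to choose Withhold for all 3 undetected periods, earning 32 each, then 10 forever once detected.
Deviation value: 32(1−δ^3)/(1−δ) + 10δ^3/(1−δ); cooperation value: 21/(1−δ).
IC: 21 ≥ 32(1−δ^3) + 10δ^3 = 32 − 22δ^3.
So δ^3 ≥ 11/22 = 1/2, giving δ ≥ (1/2)^(1/3) ≈ 0.794.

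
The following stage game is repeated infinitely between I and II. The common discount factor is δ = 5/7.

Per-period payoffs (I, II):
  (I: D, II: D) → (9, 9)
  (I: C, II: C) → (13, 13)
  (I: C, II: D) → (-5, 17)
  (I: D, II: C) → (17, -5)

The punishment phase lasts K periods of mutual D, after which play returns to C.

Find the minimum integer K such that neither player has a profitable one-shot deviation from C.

Need Σ_{k=1}^{K} δ^k ≥ (17−13)/(13−9) = 1.0000 at δ = 5/7.
At K = 1 the sum is 0.7143 < 1.0000; at K = 2 it is 1.2245 ≥ 1.0000.
So the minimum punishment length is K = 2.

2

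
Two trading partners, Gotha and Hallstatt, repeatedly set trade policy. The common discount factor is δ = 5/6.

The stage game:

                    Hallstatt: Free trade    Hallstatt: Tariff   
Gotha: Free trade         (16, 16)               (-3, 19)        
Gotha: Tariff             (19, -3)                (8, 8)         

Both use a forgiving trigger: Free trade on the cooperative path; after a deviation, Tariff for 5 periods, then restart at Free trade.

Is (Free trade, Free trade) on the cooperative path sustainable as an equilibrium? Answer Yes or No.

IC: δ+…+δ^5 ≥ (19−16)/(16−8) = 3/8.
At δ = 5/6: partial sum = 2.9906 ≥ 0.3750. Cooperation sustainable.

Yes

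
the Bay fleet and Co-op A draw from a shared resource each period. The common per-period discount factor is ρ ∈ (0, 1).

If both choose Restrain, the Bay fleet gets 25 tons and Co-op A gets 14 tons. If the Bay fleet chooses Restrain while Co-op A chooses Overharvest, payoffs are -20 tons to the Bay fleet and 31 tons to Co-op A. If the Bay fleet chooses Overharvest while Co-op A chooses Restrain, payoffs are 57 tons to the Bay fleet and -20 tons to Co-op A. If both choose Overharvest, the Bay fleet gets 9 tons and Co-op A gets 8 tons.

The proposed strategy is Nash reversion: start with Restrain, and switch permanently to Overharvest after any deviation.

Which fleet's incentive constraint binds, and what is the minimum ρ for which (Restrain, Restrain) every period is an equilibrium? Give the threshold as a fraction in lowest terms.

For the Bay fleet: deviation gain 57−25 = 32, per-period punishment loss 25−9 = 16. IC gives ρ ≥ 32/48 = 2/3.
For Co-op A: gain 17, loss 6 per period, so ρ ≥ 17/23.
The tighter constraint is Co-op A's, so cooperation needs ρ ≥ 17/23.

Co-op A; ρ ≥ 17/23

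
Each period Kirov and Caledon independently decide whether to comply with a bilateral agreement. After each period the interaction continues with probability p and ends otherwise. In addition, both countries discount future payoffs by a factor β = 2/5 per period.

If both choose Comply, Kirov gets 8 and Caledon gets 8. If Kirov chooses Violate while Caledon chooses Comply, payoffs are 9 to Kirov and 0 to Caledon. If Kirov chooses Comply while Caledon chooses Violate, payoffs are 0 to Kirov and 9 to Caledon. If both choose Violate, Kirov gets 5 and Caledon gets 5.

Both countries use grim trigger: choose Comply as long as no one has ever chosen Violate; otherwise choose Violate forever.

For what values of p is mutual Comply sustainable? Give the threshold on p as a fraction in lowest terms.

Expected continuation weight on next period's payoff is β·p = 2/5·p, which plays the role of the discount factor.
Cooperation requires 2/5·p ≥ (9−8)/(9−5) = 1/4, hence p ≥ 5/8.

5/8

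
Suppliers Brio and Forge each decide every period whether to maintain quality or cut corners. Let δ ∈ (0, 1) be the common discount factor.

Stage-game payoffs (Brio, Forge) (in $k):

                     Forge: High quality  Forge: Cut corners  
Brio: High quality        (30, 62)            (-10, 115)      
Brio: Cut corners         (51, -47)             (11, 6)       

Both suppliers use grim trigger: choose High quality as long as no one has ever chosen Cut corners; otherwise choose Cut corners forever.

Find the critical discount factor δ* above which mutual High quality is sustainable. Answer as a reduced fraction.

21/40

Brio's threshold: (51−30)/(51−11) = 21/40.
Forge's threshold: (115−62)/(115−6) = 53/109.
21/40 > 53/109, so Brio binds and δ* = 21/40.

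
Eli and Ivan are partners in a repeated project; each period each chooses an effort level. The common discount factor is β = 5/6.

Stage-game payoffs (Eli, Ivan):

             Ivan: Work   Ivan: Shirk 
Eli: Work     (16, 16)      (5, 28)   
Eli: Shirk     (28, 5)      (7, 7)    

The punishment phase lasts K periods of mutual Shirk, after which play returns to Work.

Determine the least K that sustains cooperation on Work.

2

IC: β(1−β^K)/(1−β) ≥ (28−16)/(16−7) = 4/3.
With β = 5/6: need 1 − β^K ≥ 4/3·(1−5/6)/(5/6), i.e. β^K ≤ 0.7333.
Since (5/6)^1 = 0.8333 and (5/6)^2 = 0.6944, the smallest such K is 2.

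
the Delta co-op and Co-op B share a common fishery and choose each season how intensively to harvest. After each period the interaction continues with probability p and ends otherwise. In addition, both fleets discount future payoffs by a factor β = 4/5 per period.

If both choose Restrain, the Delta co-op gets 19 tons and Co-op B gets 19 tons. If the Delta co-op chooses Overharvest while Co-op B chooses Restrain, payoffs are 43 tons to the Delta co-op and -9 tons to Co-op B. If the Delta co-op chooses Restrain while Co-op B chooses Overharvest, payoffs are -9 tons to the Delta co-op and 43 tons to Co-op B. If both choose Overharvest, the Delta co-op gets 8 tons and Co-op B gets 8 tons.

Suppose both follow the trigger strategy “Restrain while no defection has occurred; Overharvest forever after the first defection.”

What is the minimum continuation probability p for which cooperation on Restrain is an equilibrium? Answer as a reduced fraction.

Expected continuation weight on next period's payoff is β·p = 4/5·p, which plays the role of the discount factor.
Cooperation requires 4/5·p ≥ (43−19)/(43−8) = 24/35, hence p ≥ 6/7.

6/7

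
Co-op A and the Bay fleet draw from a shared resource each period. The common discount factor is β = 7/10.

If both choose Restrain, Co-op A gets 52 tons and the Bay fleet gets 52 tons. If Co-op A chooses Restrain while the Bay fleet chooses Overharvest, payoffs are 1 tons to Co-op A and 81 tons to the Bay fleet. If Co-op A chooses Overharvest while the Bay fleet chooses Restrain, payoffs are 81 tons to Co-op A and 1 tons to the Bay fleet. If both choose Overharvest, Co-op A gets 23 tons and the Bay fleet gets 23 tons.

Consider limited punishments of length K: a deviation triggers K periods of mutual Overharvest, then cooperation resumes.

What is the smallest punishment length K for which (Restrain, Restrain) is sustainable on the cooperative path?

Need Σ_{k=1}^{K} β^k ≥ (81−52)/(52−23) = 1.0000 at β = 7/10.
At K = 1 the sum is 0.7000 < 1.0000; at K = 2 it is 1.1900 ≥ 1.0000.
So the minimum punishment length is K = 2.

2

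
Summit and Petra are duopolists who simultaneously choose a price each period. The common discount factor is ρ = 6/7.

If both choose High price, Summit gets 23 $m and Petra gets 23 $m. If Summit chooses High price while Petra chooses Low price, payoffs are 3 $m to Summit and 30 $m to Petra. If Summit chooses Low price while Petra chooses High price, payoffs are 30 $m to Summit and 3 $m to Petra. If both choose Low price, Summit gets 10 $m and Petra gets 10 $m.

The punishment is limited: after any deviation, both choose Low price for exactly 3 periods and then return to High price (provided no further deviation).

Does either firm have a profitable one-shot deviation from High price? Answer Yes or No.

No

IC: ρ+…+ρ^3 ≥ (30−23)/(23−10) = 7/13.
At ρ = 6/7: partial sum = 2.2216 ≥ 0.5385. Cooperation sustainable.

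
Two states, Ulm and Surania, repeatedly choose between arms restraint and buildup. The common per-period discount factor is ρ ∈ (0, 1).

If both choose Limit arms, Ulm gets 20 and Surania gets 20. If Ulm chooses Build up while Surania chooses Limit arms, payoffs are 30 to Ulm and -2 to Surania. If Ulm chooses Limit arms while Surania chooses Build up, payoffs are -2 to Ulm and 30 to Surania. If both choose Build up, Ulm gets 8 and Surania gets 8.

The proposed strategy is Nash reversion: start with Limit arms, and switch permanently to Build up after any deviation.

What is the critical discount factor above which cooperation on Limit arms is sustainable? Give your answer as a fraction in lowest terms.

5/11

Cooperation forever yields 20 each period: 20/(1−ρ).
Deviating yields 30 once, then 8 forever: 30 + 8ρ/(1−ρ).
No profitable deviation requires 20/(1−ρ) ≥ 30 + 8ρ/(1−ρ).
Multiplying by (1−ρ): 20 ≥ 30(1−ρ) + 8ρ = 30 − 22ρ.
So 22ρ ≥ 10, i.e. ρ ≥ 10/22 = 5/11.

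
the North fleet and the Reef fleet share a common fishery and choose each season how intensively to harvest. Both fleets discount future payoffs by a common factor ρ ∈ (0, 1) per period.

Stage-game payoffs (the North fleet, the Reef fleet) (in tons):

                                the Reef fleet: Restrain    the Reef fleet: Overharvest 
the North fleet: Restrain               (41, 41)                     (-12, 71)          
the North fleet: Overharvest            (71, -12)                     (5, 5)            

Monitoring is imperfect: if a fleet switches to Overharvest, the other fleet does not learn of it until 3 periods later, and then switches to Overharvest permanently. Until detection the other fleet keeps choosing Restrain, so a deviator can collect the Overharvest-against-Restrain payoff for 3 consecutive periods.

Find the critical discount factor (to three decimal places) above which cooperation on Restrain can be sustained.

0.769

A deviator earns 71 for 3 periods, then 5 forever; cooperating earns 41 forever. Multiplying the IC by (1−ρ):
41 ≥ 71(1−ρ^3) + 5ρ^3, so 66·ρ^3 ≥ 30 and ρ^3 ≥ 5/11.
ρ ≥ (5/11)^(1/3) ≈ 0.769.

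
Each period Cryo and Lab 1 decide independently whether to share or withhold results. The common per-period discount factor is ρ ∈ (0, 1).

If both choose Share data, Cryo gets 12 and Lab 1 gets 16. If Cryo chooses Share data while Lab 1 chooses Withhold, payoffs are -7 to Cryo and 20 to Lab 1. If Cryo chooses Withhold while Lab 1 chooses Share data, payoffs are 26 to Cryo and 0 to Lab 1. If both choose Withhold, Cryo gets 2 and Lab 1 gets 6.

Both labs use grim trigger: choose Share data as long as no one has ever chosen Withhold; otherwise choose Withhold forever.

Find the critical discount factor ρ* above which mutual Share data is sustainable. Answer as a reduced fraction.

7/12

Cryo's threshold: (26−12)/(26−2) = 7/12.
Lab 1's threshold: (20−16)/(20−6) = 2/7.
7/12 > 2/7, so Cryo binds and ρ* = 7/12.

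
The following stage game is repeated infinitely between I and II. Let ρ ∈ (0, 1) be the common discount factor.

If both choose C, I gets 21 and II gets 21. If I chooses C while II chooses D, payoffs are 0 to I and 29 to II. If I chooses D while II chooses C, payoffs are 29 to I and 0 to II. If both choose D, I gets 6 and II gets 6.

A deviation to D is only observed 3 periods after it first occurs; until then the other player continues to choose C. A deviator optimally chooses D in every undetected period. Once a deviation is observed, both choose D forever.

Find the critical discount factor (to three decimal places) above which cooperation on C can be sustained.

A deviator earns 29 for 3 periods, then 6 forever; cooperating earns 21 forever. Multiplying the IC by (1−ρ):
21 ≥ 29(1−ρ^3) + 6ρ^3, so 23·ρ^3 ≥ 8 and ρ^3 ≥ 8/23.
ρ ≥ (8/23)^(1/3) ≈ 0.703.

0.703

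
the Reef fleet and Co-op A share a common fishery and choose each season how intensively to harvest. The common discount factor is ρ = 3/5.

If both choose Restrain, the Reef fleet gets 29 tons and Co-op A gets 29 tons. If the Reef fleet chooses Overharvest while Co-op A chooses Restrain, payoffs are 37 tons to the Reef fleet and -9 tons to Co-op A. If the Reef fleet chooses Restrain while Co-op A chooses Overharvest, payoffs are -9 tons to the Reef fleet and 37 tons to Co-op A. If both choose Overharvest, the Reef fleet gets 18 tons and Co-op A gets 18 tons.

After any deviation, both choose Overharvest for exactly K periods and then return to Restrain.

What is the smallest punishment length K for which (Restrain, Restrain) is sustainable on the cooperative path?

2

No profitable deviation requires (29−18)(ρ+…+ρ^K) ≥ 37−29, i.e. ρ+…+ρ^K ≥ 8/11 ≈ 0.7273.
With ρ = 3/5, the partial sums are K=1: 0.6000, K=2: 0.9600.
K = 2 is the first length at which the sum reaches 0.7273.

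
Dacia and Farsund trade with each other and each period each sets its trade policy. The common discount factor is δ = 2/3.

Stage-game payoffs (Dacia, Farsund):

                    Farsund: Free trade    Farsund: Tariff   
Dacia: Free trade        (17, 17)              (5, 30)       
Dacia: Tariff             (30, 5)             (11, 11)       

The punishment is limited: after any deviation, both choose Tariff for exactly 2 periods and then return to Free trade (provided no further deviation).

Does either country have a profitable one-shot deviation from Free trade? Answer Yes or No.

Comparing payoff streams over the 3 periods until play realigns: cooperate → 17(1+δ+…+δ^2); deviate → 30 + 11(δ+…+δ^2).
Cooperation is sustained iff (17−11)(δ+…+δ^2) ≥ 30−17.
δ+…+δ^2 = 2/3·(1−(2/3)^2)/(1−2/3) = 1.1111, and (30−17)/(17−11) = 2.1667.
1.1111 < 2.1667, so cooperation is not sustainable.

Yes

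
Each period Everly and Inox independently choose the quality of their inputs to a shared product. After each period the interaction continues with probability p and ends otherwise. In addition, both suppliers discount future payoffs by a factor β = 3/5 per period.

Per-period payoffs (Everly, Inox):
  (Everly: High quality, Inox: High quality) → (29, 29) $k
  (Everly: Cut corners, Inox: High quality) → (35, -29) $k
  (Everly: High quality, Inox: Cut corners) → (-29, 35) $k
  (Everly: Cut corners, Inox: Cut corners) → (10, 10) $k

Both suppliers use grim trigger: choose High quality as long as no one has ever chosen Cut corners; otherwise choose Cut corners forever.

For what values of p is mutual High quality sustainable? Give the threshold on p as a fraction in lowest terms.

2/5

With continuation probability p and discount β, the effective per-period discount factor is βp.
Grim-trigger IC: βp ≥ (35−29)/(35−10) = 6/25.
So p ≥ (6/25)/(3/5) = 2/5.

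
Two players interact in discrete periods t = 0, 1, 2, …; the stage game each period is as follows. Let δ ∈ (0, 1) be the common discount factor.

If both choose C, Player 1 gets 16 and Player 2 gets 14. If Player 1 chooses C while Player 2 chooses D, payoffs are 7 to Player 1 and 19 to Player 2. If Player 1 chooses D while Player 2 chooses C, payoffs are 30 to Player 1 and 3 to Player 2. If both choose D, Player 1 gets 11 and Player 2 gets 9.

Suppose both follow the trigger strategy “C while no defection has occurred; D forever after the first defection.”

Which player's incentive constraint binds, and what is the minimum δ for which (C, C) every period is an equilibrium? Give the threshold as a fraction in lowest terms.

Player 1's threshold: (30−16)/(30−11) = 14/19.
Player 2's threshold: (19−14)/(19−9) = 1/2.
14/19 > 1/2, so Player 1 binds and δ* = 14/19.

Player 1; δ ≥ 14/19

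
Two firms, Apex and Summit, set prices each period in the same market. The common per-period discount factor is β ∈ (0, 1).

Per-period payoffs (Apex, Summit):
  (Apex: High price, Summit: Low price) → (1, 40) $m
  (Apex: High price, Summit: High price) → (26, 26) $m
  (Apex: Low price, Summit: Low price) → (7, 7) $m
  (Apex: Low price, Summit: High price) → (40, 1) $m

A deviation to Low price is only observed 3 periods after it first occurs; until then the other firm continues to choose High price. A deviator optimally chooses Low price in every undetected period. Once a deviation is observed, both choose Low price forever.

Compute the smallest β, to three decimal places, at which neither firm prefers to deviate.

0.751

A deviator earns 40 for 3 periods, then 7 forever; cooperating earns 26 forever. Multiplying the IC by (1−β):
26 ≥ 40(1−β^3) + 7β^3, so 33·β^3 ≥ 14 and β^3 ≥ 14/33.
β ≥ (14/33)^(1/3) ≈ 0.751.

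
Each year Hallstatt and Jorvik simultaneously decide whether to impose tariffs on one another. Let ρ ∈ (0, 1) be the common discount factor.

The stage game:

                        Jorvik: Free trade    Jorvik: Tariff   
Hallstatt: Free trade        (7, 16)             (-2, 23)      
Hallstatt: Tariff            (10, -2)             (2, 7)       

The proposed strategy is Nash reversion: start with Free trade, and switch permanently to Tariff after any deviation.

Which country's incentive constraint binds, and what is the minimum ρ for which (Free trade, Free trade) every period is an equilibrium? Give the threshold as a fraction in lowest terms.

Hallstatt's threshold: (10−7)/(10−2) = 3/8.
Jorvik's threshold: (23−16)/(23−7) = 7/16.
3/8 < 7/16, so Jorvik binds and ρ* = 7/16.

Jorvik; ρ ≥ 7/16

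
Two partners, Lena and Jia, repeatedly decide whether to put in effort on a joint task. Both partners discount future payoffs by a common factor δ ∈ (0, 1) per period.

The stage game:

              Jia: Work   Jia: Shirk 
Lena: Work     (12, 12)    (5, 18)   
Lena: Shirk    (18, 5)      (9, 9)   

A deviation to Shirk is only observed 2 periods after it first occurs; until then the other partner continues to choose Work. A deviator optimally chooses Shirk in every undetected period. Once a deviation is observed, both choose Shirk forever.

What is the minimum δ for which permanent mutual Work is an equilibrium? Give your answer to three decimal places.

0.816

The best deviation is to choose Shirk for all 2 undetected periods, earning 18 each, then 9 forever once detected.
Deviation value: 18(1−δ^2)/(1−δ) + 9δ^2/(1−δ); cooperation value: 12/(1−δ).
IC: 12 ≥ 18(1−δ^2) + 9δ^2 = 18 − 9δ^2.
So δ^2 ≥ 6/9 = 2/3, giving δ ≥ (2/3)^(1/2) ≈ 0.816.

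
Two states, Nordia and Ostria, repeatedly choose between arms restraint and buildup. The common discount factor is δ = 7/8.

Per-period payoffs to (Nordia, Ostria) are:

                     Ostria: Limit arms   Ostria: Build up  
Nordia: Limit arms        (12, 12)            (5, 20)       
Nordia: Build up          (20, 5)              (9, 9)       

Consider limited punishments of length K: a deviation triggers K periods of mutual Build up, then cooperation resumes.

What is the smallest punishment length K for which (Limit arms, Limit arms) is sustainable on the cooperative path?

No profitable deviation requires (12−9)(δ+…+δ^K) ≥ 20−12, i.e. δ+…+δ^K ≥ 8/3 ≈ 2.6667.
With δ = 7/8, the partial sums are K=1: 0.8750, K=2: 1.6406, K=3: 2.3105, K=4: 2.8967.
K = 4 is the first length at which the sum reaches 2.6667.

4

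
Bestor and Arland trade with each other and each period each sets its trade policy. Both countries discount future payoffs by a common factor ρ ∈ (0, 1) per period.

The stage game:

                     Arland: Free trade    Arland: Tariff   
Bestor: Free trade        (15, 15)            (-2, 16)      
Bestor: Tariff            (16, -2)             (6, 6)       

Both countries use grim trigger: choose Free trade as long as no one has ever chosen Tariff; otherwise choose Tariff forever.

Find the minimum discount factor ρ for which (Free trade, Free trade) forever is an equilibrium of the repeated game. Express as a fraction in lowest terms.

1/10

One-period gain from deviating is 16 − 15 = 1. The loss is 15 − 6 = 9 in every subsequent period, with present value 9·ρ/(1−ρ).
Deviation is unprofitable when 9·ρ/(1−ρ) ≥ 1, i.e. ρ/(1−ρ) ≥ 1/9.
Equivalently ρ ≥ 1/(1+9) = 1/10.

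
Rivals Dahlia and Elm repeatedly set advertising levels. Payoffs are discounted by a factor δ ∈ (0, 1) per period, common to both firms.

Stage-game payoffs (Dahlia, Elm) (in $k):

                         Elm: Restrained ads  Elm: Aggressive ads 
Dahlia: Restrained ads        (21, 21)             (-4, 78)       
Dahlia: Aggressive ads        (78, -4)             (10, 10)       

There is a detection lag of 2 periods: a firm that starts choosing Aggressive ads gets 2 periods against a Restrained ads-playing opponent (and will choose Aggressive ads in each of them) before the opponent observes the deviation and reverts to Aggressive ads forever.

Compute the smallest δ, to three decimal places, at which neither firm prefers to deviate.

A deviator earns 78 for 2 periods, then 10 forever; cooperating earns 21 forever. Multiplying the IC by (1−δ):
21 ≥ 78(1−δ^2) + 10δ^2, so 68·δ^2 ≥ 57 and δ^2 ≥ 57/68.
δ ≥ (57/68)^(1/2) ≈ 0.916.

0.916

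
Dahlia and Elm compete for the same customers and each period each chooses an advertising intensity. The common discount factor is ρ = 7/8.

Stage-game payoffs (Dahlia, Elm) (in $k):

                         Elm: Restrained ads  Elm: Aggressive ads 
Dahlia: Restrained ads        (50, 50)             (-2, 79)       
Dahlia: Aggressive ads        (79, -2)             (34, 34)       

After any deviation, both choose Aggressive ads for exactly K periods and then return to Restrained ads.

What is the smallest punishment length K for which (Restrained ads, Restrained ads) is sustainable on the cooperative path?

3

No profitable deviation requires (50−34)(ρ+…+ρ^K) ≥ 79−50, i.e. ρ+…+ρ^K ≥ 29/16 ≈ 1.8125.
With ρ = 7/8, the partial sums are K=1: 0.8750, K=2: 1.6406, K=3: 2.3105.
K = 3 is the first length at which the sum reaches 1.8125.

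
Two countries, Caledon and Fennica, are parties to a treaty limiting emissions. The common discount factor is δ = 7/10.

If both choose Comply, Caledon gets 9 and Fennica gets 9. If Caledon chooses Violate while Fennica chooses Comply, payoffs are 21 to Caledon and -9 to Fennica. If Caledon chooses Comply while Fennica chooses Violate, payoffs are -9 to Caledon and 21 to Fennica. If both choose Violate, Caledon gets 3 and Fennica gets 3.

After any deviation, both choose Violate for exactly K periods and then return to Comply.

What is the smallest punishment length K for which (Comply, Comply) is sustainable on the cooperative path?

Need Σ_{k=1}^{K} δ^k ≥ (21−9)/(9−3) = 2.0000 at δ = 7/10.
At K = 5 the sum is 1.9412 < 2.0000; at K = 6 it is 2.0588 ≥ 2.0000.
So the minimum punishment length is K = 6.

6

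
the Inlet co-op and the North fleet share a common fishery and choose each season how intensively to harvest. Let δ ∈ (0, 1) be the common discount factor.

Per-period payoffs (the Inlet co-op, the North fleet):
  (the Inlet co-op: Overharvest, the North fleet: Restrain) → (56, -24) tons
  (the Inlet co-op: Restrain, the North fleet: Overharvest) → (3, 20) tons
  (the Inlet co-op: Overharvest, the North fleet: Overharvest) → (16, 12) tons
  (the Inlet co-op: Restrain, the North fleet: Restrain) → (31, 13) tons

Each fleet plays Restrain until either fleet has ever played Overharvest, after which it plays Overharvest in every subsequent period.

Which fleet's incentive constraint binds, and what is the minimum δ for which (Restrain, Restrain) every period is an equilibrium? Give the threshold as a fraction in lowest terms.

the North fleet; δ ≥ 7/8

For the Inlet co-op: deviation gain 56−31 = 25, per-period punishment loss 31−16 = 15. IC gives δ ≥ 25/40 = 5/8.
For the North fleet: gain 7, loss 1 per period, so δ ≥ 7/8.
The tighter constraint is the North fleet's, so cooperation needs δ ≥ 7/8.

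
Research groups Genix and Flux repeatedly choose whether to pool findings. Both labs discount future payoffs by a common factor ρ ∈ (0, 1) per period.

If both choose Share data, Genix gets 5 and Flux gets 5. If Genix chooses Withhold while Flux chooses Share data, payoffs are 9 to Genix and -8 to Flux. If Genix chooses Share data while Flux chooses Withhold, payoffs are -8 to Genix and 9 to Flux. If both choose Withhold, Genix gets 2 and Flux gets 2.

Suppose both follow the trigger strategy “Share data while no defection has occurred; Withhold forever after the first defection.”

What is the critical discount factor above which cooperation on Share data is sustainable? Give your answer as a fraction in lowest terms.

Cooperation forever yields 5 each period: 5/(1−ρ).
Deviating yields 9 once, then 2 forever: 9 + 2ρ/(1−ρ).
No profitable deviation requires 5/(1−ρ) ≥ 9 + 2ρ/(1−ρ).
Multiplying by (1−ρ): 5 ≥ 9(1−ρ) + 2ρ = 9 − 7ρ.
So 7ρ ≥ 4, i.e. ρ ≥ 4/7.

4/7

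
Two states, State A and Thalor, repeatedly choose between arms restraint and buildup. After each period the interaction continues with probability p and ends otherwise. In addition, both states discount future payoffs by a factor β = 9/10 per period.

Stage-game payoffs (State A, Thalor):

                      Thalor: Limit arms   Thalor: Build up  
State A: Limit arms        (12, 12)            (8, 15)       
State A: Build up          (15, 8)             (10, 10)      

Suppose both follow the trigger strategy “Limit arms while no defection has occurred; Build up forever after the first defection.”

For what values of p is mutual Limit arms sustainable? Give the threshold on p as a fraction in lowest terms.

2/3

Expected continuation weight on next period's payoff is β·p = 9/10·p, which plays the role of the discount factor.
Cooperation requires 9/10·p ≥ (15−12)/(15−10) = 3/5, hence p ≥ 2/3.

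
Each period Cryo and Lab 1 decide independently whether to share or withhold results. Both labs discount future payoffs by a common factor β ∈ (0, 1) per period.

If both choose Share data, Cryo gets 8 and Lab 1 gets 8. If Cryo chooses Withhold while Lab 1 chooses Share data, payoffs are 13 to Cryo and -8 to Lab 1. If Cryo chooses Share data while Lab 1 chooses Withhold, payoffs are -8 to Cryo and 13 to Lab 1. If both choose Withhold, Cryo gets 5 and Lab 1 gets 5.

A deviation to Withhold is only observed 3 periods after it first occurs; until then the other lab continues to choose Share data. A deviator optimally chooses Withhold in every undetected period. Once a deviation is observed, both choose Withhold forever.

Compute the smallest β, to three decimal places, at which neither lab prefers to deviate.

A deviator earns 13 for 3 periods, then 5 forever; cooperating earns 8 forever. Multiplying the IC by (1−β):
8 ≥ 13(1−β^3) + 5β^3, so 8·β^3 ≥ 5 and β^3 ≥ 5/8.
β ≥ (5/8)^(1/3) ≈ 0.855.

0.855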